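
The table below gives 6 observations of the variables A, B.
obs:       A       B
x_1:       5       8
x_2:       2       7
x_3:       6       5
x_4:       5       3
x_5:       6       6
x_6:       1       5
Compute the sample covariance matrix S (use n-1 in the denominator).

Step 1 — column means:
  mean(A) = (5 + 2 + 6 + 5 + 6 + 1) / 6 = 25/6 = 4.1667
  mean(B) = (8 + 7 + 5 + 3 + 6 + 5) / 6 = 34/6 = 5.6667

Step 2 — sample covariance S[i,j] = (1/(n-1)) · Σ_k (x_{k,i} - mean_i) · (x_{k,j} - mean_j), with n-1 = 5.
  S[A,A] = ((0.8333)·(0.8333) + (-2.1667)·(-2.1667) + (1.8333)·(1.8333) + (0.8333)·(0.8333) + (1.8333)·(1.8333) + (-3.1667)·(-3.1667)) / 5 = 22.8333/5 = 4.5667
  S[A,B] = ((0.8333)·(2.3333) + (-2.1667)·(1.3333) + (1.8333)·(-0.6667) + (0.8333)·(-2.6667) + (1.8333)·(0.3333) + (-3.1667)·(-0.6667)) / 5 = -1.6667/5 = -0.3333
  S[B,B] = ((2.3333)·(2.3333) + (1.3333)·(1.3333) + (-0.6667)·(-0.6667) + (-2.6667)·(-2.6667) + (0.3333)·(0.3333) + (-0.6667)·(-0.6667)) / 5 = 15.3333/5 = 3.0667

S is symmetric (S[j,i] = S[i,j]). Assembling:

S = [[4.5667, -0.3333],
 [-0.3333, 3.0667]]


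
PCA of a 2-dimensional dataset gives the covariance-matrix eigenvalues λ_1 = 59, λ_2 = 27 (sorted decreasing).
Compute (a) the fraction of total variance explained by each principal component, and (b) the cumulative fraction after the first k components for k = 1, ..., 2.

Step 1 — total variance = trace(Sigma) = Σ λ_i = 59 + 27 = 86.

Step 2 — fraction explained by component i = λ_i / Σ λ:
  PC1: 59/86 = 0.686
  PC2: 27/86 = 0.314

Step 3 — cumulative fraction after k components = (λ_1 + ... + λ_k) / Σ λ:
  k = 1: 59/86 = 0.686
  k = 2: (59 + 27)/86 = 86/86 = 1

Summary (fraction, with percent):

explained: PC1 0.686 (68.6%), PC2 0.314 (31.4%);  cumulative: 0.686, 1


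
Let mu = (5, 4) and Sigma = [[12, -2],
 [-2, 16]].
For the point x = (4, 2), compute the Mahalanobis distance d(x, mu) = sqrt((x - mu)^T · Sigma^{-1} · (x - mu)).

Step 1 — centre the observation: (x - mu) = (-1, -2).

Step 2 — invert Sigma. det(Sigma) = 12·16 - (-2)² = 188.
  Sigma^{-1} = (1/det) · [[d, -b], [-b, a]] = [[0.0851, 0.0106],
 [0.0106, 0.0638]].

Step 3 — form the quadratic (x - mu)^T · Sigma^{-1} · (x - mu):
  Sigma^{-1} · (x - mu) = (-0.1064, -0.1383).
  (x - mu)^T · [Sigma^{-1} · (x - mu)] = (-1)·(-0.1064) + (-2)·(-0.1383) = 0.383.

Step 4 — take square root: d = √(0.383) ≈ 0.6189.

d(x, mu) = √(0.383) ≈ 0.6189


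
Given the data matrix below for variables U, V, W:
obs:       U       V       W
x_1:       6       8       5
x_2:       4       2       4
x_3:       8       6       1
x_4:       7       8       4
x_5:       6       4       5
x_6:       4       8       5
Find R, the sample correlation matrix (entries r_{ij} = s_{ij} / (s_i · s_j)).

Step 1 — column means:
  mean(U) = (6 + 4 + 8 + 7 + 6 + 4) / 6 = 35/6 = 5.8333
  mean(V) = (8 + 2 + 6 + 8 + 4 + 8) / 6 = 36/6 = 6
  mean(W) = (5 + 4 + 1 + 4 + 5 + 5) / 6 = 24/6 = 4

Step 2 — sample variances and covariances s[i,j] = (1/(n-1)) · Σ_k (x_{k,i} - mean_i) · (x_{k,j} - mean_j), with n-1 = 5:
  s[U,U] = ((0.1667)·(0.1667) + (-1.8333)·(-1.8333) + (2.1667)·(2.1667) + (1.1667)·(1.1667) + (0.1667)·(0.1667) + (-1.8333)·(-1.8333)) / 5 = 12.8333/5 = 2.5667
  s[U,V] = ((0.1667)·(2) + (-1.8333)·(-4) + (2.1667)·(0) + (1.1667)·(2) + (0.1667)·(-2) + (-1.8333)·(2)) / 5 = 6/5 = 1.2
  s[U,W] = ((0.1667)·(1) + (-1.8333)·(0) + (2.1667)·(-3) + (1.1667)·(0) + (0.1667)·(1) + (-1.8333)·(1)) / 5 = -8/5 = -1.6
  s[V,V] = ((2)·(2) + (-4)·(-4) + (0)·(0) + (2)·(2) + (-2)·(-2) + (2)·(2)) / 5 = 32/5 = 6.4
  s[V,W] = ((2)·(1) + (-4)·(0) + (0)·(-3) + (2)·(0) + (-2)·(1) + (2)·(1)) / 5 = 2/5 = 0.4
  s[W,W] = ((1)·(1) + (0)·(0) + (-3)·(-3) + (0)·(0) + (1)·(1) + (1)·(1)) / 5 = 12/5 = 2.4
  Sample standard deviations s_i = √(s[i,i]):
  s(U) = √(2.5667) = 1.6021
  s(V) = √(6.4) = 2.5298
  s(W) = √(2.4) = 1.5492

Step 3 — r_{ij} = s_{ij} / (s_i · s_j):
  r[U,U] = 1 (diagonal).
  r[U,V] = 1.2 / (1.6021 · 2.5298) = 1.2 / 4.053 = 0.2961
  r[U,W] = -1.6 / (1.6021 · 1.5492) = -1.6 / 2.4819 = -0.6447
  r[V,V] = 1 (diagonal).
  r[V,W] = 0.4 / (2.5298 · 1.5492) = 0.4 / 3.9192 = 0.1021
  r[W,W] = 1 (diagonal).

R is symmetric with unit diagonal. Assembling:

R = [[1, 0.2961, -0.6447],
 [0.2961, 1, 0.1021],
 [-0.6447, 0.1021, 1]]


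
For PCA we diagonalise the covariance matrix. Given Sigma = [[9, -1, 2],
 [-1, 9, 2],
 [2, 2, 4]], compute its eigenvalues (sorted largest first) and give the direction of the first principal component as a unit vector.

Step 1 — characteristic polynomial p(λ) = det(λI - Sigma) = λ³ - tr·λ² + c_1·λ - det, where tr = trace, c_1 = sum of the principal 2×2 minors, det = det(Sigma):
  tr = 9 + 9 + 4 = 22,
  c_1 = (9·9 - (-1)²) + (9·4 - (2)²) + (9·4 - (2)²) = 80 + 32 + 32 = 144,
  det = 9·(9·4 - (2)²) - (-1)·((-1)·4 - (2)·(2)) + (2)·((-1)·(2) - 9·(2)) = 9·(32) - (-1)·(-8) + (2)·(-20) = 240.
  So p(λ) = λ³ - 22λ² + 144λ - 240.
Step 2 — look for an integer root (rational root theorem: any rational root is an integer divisor of 240). Testing λ = 10:
  p(10) = 1000 - 2200 + 1440 - 240 = 0  ✓
  Dividing out (λ - 10): p(λ) = (λ - 10)(λ² - 12λ + 24).
Step 3 — remaining eigenvalues from the quadratic λ² - 12λ + 24 = 0:
  Δ = 12² - 4·24 = 144 - 96 = 48,  λ = (12 ± √48)/2 = (12 ± 6.9282)/2 ≈ 9.4641 or 2.5359.
  Sorted: λ_1 = 10,  λ_2 = 9.4641,  λ_3 = 2.5359  (check: sum = 22 = tr ✓).

Step 4 — unit eigenvector for λ_1 = 10: v spans the null space of (Sigma - λ_1 I), whose rows are
  r_1 = (-1, -1, 2),  r_2 = (-1, -1, 2),  r_3 = (2, 2, -6).
  v is orthogonal to every row, so take v ∝ r_1 × r_3 = ((-1)·(-6) - (2)·(2), (2)·(2) - (-1)·(-6), (-1)·(2) - (-1)·(2)) = (2, -2, 0).
  Rescale (divide by 2): u = (1, -1, 0).
  ||u|| = √((1)² + (-1)² + (0)²) = √(2) ≈ 1.4142,  v_1 = u/||u|| ≈ (0.7071, -0.7071, 0) (||v_1|| = 1).

λ_1 = 10,  λ_2 = 9.4641,  λ_3 = 2.5359;  v_1 ≈ (0.7071, -0.7071, 0)


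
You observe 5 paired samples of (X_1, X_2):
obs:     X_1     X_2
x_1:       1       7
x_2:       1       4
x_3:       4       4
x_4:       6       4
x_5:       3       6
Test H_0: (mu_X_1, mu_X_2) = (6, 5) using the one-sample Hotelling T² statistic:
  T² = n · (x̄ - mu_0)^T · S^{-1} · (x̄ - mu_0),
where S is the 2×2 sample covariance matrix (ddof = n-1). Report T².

Step 1 — sample mean vector:
  mean(X_1) = (1 + 1 + 4 + 6 + 3) / 5 = 15/5 = 3
  mean(X_2) = (7 + 4 + 4 + 4 + 6) / 5 = 25/5 = 5
  x̄ = (3, 5),  deviation x̄ - mu_0 = (3, 5) - (6, 5) = (-3, 0).

Step 2 — sample covariance matrix, S[i,j] = (1/(n-1)) · Σ_k (x_{k,i} - mean_i) · (x_{k,j} - mean_j), divisor n-1 = 4:
  S[X_1,X_1] = ((-2)·(-2) + (-2)·(-2) + (1)·(1) + (3)·(3) + (0)·(0)) / 4 = 18/4 = 4.5
  S[X_1,X_2] = ((-2)·(2) + (-2)·(-1) + (1)·(-1) + (3)·(-1) + (0)·(1)) / 4 = -6/4 = -1.5
  S[X_2,X_2] = ((2)·(2) + (-1)·(-1) + (-1)·(-1) + (-1)·(-1) + (1)·(1)) / 4 = 8/4 = 2
  S = [[4.5, -1.5],
 [-1.5, 2]].

Step 3 — invert S. det(S) = 4.5·2 - (-1.5)² = 6.75.
  S^{-1} = (1/det) · [[d, -b], [-b, a]] = [[0.2963, 0.2222],
 [0.2222, 0.6667]].

Step 4 — quadratic form (x̄ - mu_0)^T · S^{-1} · (x̄ - mu_0):
  S^{-1} · (x̄ - mu_0) = (-0.8889, -0.6667),
  (x̄ - mu_0)^T · [...] = (-3)·(-0.8889) + (0)·(-0.6667) = 2.6667.

Step 5 — scale by n: T² = 5 · 2.6667 = 13.3333.

T² ≈ 13.3333


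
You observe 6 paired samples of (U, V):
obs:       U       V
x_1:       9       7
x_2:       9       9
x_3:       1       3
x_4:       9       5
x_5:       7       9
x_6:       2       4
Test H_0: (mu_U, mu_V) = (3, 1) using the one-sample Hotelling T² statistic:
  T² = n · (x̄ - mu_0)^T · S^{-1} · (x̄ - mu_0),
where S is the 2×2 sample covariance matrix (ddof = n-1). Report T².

Step 1 — sample mean vector:
  mean(U) = (9 + 9 + 1 + 9 + 7 + 2) / 6 = 37/6 = 6.1667
  mean(V) = (7 + 9 + 3 + 5 + 9 + 4) / 6 = 37/6 = 6.1667
  x̄ = (6.1667, 6.1667),  deviation x̄ - mu_0 = (6.1667, 6.1667) - (3, 1) = (3.1667, 5.1667).

Step 2 — sample covariance matrix, S[i,j] = (1/(n-1)) · Σ_k (x_{k,i} - mean_i) · (x_{k,j} - mean_j), divisor n-1 = 5:
  S[U,U] = ((2.8333)·(2.8333) + (2.8333)·(2.8333) + (-5.1667)·(-5.1667) + (2.8333)·(2.8333) + (0.8333)·(0.8333) + (-4.1667)·(-4.1667)) / 5 = 68.8333/5 = 13.7667
  S[U,V] = ((2.8333)·(0.8333) + (2.8333)·(2.8333) + (-5.1667)·(-3.1667) + (2.8333)·(-1.1667) + (0.8333)·(2.8333) + (-4.1667)·(-2.1667)) / 5 = 34.8333/5 = 6.9667
  S[V,V] = ((0.8333)·(0.8333) + (2.8333)·(2.8333) + (-3.1667)·(-3.1667) + (-1.1667)·(-1.1667) + (2.8333)·(2.8333) + (-2.1667)·(-2.1667)) / 5 = 32.8333/5 = 6.5667
  S = [[13.7667, 6.9667],
 [6.9667, 6.5667]].

Step 3 — invert S. det(S) = 13.7667·6.5667 - (6.9667)² = 41.8667.
  S^{-1} = (1/det) · [[d, -b], [-b, a]] = [[0.1568, -0.1664],
 [-0.1664, 0.3288]].

Step 4 — quadratic form (x̄ - mu_0)^T · S^{-1} · (x̄ - mu_0):
  S^{-1} · (x̄ - mu_0) = (-0.3631, 1.172),
  (x̄ - mu_0)^T · [...] = (3.1667)·(-0.3631) + (5.1667)·(1.172) = 4.9055.

Step 5 — scale by n: T² = 6 · 4.9055 = 29.4331.

T² ≈ 29.4331


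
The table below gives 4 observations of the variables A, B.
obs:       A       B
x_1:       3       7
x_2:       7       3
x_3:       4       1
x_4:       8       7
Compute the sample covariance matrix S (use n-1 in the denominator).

Step 1 — column means:
  mean(A) = (3 + 7 + 4 + 8) / 4 = 22/4 = 5.5
  mean(B) = (7 + 3 + 1 + 7) / 4 = 18/4 = 4.5

Step 2 — sample covariance S[i,j] = (1/(n-1)) · Σ_k (x_{k,i} - mean_i) · (x_{k,j} - mean_j), with n-1 = 3.
  S[A,A] = ((-2.5)·(-2.5) + (1.5)·(1.5) + (-1.5)·(-1.5) + (2.5)·(2.5)) / 3 = 17/3 = 5.6667
  S[A,B] = ((-2.5)·(2.5) + (1.5)·(-1.5) + (-1.5)·(-3.5) + (2.5)·(2.5)) / 3 = 3/3 = 1
  S[B,B] = ((2.5)·(2.5) + (-1.5)·(-1.5) + (-3.5)·(-3.5) + (2.5)·(2.5)) / 3 = 27/3 = 9

S is symmetric (S[j,i] = S[i,j]). Assembling:

S = [[5.6667, 1],
 [1, 9]]


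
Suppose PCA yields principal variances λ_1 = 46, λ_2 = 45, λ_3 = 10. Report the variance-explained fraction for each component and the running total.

Step 1 — total variance = trace(Sigma) = Σ λ_i = 46 + 45 + 10 = 101.

Step 2 — fraction explained by component i = λ_i / Σ λ:
  PC1: 46/101 = 0.4554
  PC2: 45/101 = 0.4455
  PC3: 10/101 = 0.099

Step 3 — cumulative fraction after k components = (λ_1 + ... + λ_k) / Σ λ:
  k = 1: 46/101 = 0.4554
  k = 2: (46 + 45)/101 = 91/101 = 0.901
  k = 3: (46 + 45 + 10)/101 = 101/101 = 1

Summary (fraction, with percent):

explained: PC1 0.4554 (45.54%), PC2 0.4455 (44.55%), PC3 0.099 (9.9%);  cumulative: 0.4554, 0.901, 1


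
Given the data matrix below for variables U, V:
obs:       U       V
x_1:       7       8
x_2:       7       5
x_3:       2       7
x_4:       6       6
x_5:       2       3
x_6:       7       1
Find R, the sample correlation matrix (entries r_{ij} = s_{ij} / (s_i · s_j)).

Step 1 — column means:
  mean(U) = (7 + 7 + 2 + 6 + 2 + 7) / 6 = 31/6 = 5.1667
  mean(V) = (8 + 5 + 7 + 6 + 3 + 1) / 6 = 30/6 = 5

Step 2 — sample variances and covariances s[i,j] = (1/(n-1)) · Σ_k (x_{k,i} - mean_i) · (x_{k,j} - mean_j), with n-1 = 5:
  s[U,U] = ((1.8333)·(1.8333) + (1.8333)·(1.8333) + (-3.1667)·(-3.1667) + (0.8333)·(0.8333) + (-3.1667)·(-3.1667) + (1.8333)·(1.8333)) / 5 = 30.8333/5 = 6.1667
  s[U,V] = ((1.8333)·(3) + (1.8333)·(0) + (-3.1667)·(2) + (0.8333)·(1) + (-3.1667)·(-2) + (1.8333)·(-4)) / 5 = -1/5 = -0.2
  s[V,V] = ((3)·(3) + (0)·(0) + (2)·(2) + (1)·(1) + (-2)·(-2) + (-4)·(-4)) / 5 = 34/5 = 6.8
  Sample standard deviations s_i = √(s[i,i]):
  s(U) = √(6.1667) = 2.4833
  s(V) = √(6.8) = 2.6077

Step 3 — r_{ij} = s_{ij} / (s_i · s_j):
  r[U,U] = 1 (diagonal).
  r[U,V] = -0.2 / (2.4833 · 2.6077) = -0.2 / 6.4756 = -0.0309
  r[V,V] = 1 (diagonal).

R is symmetric with unit diagonal. Assembling:

R = [[1, -0.0309],
 [-0.0309, 1]]


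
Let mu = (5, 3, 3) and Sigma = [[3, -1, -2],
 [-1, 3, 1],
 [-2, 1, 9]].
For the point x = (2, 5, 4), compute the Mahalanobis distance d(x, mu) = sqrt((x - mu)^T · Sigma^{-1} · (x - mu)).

Step 1 — centre the observation: (x - mu) = (-3, 2, 1).

Step 2 — invert Sigma (cofactor / det for 3×3, or solve directly):
  Sigma^{-1} = [[0.4262, 0.1148, 0.082],
 [0.1148, 0.377, -0.0164],
 [0.082, -0.0164, 0.1311]].

Step 3 — form the quadratic (x - mu)^T · Sigma^{-1} · (x - mu):
  Sigma^{-1} · (x - mu) = (-0.9672, 0.3934, -0.1475).
  (x - mu)^T · [Sigma^{-1} · (x - mu)] = (-3)·(-0.9672) + (2)·(0.3934) + (1)·(-0.1475) = 3.541.

Step 4 — take square root: d = √(3.541) ≈ 1.8818.

d(x, mu) = √(3.541) ≈ 1.8818


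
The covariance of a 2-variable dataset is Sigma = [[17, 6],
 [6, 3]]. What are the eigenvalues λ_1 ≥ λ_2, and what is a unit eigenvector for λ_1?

Step 1 — characteristic polynomial of 2×2 Sigma:
  det(Sigma - λI) = λ² - trace · λ + det = 0.
  trace = 17 + 3 = 20, det = 17·3 - (6)² = 15.
Step 2 — discriminant:
  Δ = trace² - 4·det = 400 - 60 = 340.
Step 3 — eigenvalues:
  λ = (trace ± √Δ)/2 = (20 ± 18.4391)/2,
  λ_1 = 19.2195,  λ_2 = 0.7805.

Step 4 — unit eigenvector for λ_1: solve (Sigma - λ_1 I)v = 0. First row:
  (17 - 19.2195)·v_x + (6)·v_y = 0, i.e. (-2.2195)·v_x + (6)·v_y = 0,
  so v ∝ (b, λ_1 - a) = (6, 2.2195) = u.
  ||u|| = √((6)² + (2.2195)²) = √(40.9264) ≈ 6.3974,
  v_1 = u/||u|| ≈ (0.9379, 0.3469) (||v_1|| = 1).

λ_1 = 19.2195,  λ_2 = 0.7805;  v_1 ≈ (0.9379, 0.3469)


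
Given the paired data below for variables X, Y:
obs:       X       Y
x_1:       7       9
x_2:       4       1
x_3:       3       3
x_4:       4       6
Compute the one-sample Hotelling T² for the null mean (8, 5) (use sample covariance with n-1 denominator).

Step 1 — sample mean vector:
  mean(X) = (7 + 4 + 3 + 4) / 4 = 18/4 = 4.5
  mean(Y) = (9 + 1 + 3 + 6) / 4 = 19/4 = 4.75
  x̄ = (4.5, 4.75),  deviation x̄ - mu_0 = (4.5, 4.75) - (8, 5) = (-3.5, -0.25).

Step 2 — sample covariance matrix, S[i,j] = (1/(n-1)) · Σ_k (x_{k,i} - mean_i) · (x_{k,j} - mean_j), divisor n-1 = 3:
  S[X,X] = ((2.5)·(2.5) + (-0.5)·(-0.5) + (-1.5)·(-1.5) + (-0.5)·(-0.5)) / 3 = 9/3 = 3
  S[X,Y] = ((2.5)·(4.25) + (-0.5)·(-3.75) + (-1.5)·(-1.75) + (-0.5)·(1.25)) / 3 = 14.5/3 = 4.8333
  S[Y,Y] = ((4.25)·(4.25) + (-3.75)·(-3.75) + (-1.75)·(-1.75) + (1.25)·(1.25)) / 3 = 36.75/3 = 12.25
  S = [[3, 4.8333],
 [4.8333, 12.25]].

Step 3 — invert S. det(S) = 3·12.25 - (4.8333)² = 13.3889.
  S^{-1} = (1/det) · [[d, -b], [-b, a]] = [[0.9149, -0.361],
 [-0.361, 0.2241]].

Step 4 — quadratic form (x̄ - mu_0)^T · S^{-1} · (x̄ - mu_0):
  S^{-1} · (x̄ - mu_0) = (-3.112, 1.2075),
  (x̄ - mu_0)^T · [...] = (-3.5)·(-3.112) + (-0.25)·(1.2075) = 10.5902.

Step 5 — scale by n: T² = 4 · 10.5902 = 42.361.

T² ≈ 42.361


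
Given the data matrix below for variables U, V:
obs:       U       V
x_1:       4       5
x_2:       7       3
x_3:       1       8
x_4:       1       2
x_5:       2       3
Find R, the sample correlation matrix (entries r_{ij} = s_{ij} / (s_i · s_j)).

Step 1 — column means:
  mean(U) = (4 + 7 + 1 + 1 + 2) / 5 = 15/5 = 3
  mean(V) = (5 + 3 + 8 + 2 + 3) / 5 = 21/5 = 4.2

Step 2 — sample variances and covariances s[i,j] = (1/(n-1)) · Σ_k (x_{k,i} - mean_i) · (x_{k,j} - mean_j), with n-1 = 4:
  s[U,U] = ((1)·(1) + (4)·(4) + (-2)·(-2) + (-2)·(-2) + (-1)·(-1)) / 4 = 26/4 = 6.5
  s[U,V] = ((1)·(0.8) + (4)·(-1.2) + (-2)·(3.8) + (-2)·(-2.2) + (-1)·(-1.2)) / 4 = -6/4 = -1.5
  s[V,V] = ((0.8)·(0.8) + (-1.2)·(-1.2) + (3.8)·(3.8) + (-2.2)·(-2.2) + (-1.2)·(-1.2)) / 4 = 22.8/4 = 5.7
  Sample standard deviations s_i = √(s[i,i]):
  s(U) = √(6.5) = 2.5495
  s(V) = √(5.7) = 2.3875

Step 3 — r_{ij} = s_{ij} / (s_i · s_j):
  r[U,U] = 1 (diagonal).
  r[U,V] = -1.5 / (2.5495 · 2.3875) = -1.5 / 6.0869 = -0.2464
  r[V,V] = 1 (diagonal).

R is symmetric with unit diagonal. Assembling:

R = [[1, -0.2464],
 [-0.2464, 1]]


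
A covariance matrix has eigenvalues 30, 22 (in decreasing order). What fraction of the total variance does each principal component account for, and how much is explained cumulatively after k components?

Step 1 — total variance = trace(Sigma) = Σ λ_i = 30 + 22 = 52.

Step 2 — fraction explained by component i = λ_i / Σ λ:
  PC1: 30/52 = 0.5769
  PC2: 22/52 = 0.4231

Step 3 — cumulative fraction after k components = (λ_1 + ... + λ_k) / Σ λ:
  k = 1: 30/52 = 0.5769
  k = 2: (30 + 22)/52 = 52/52 = 1

Summary (fraction, with percent):

explained: PC1 0.5769 (57.69%), PC2 0.4231 (42.31%);  cumulative: 0.5769, 1


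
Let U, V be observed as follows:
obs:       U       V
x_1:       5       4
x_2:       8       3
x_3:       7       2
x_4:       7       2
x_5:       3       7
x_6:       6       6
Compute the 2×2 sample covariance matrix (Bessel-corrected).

Step 1 — column means:
  mean(U) = (5 + 8 + 7 + 7 + 3 + 6) / 6 = 36/6 = 6
  mean(V) = (4 + 3 + 2 + 2 + 7 + 6) / 6 = 24/6 = 4

Step 2 — sample covariance S[i,j] = (1/(n-1)) · Σ_k (x_{k,i} - mean_i) · (x_{k,j} - mean_j), with n-1 = 5.
  S[U,U] = ((-1)·(-1) + (2)·(2) + (1)·(1) + (1)·(1) + (-3)·(-3) + (0)·(0)) / 5 = 16/5 = 3.2
  S[U,V] = ((-1)·(0) + (2)·(-1) + (1)·(-2) + (1)·(-2) + (-3)·(3) + (0)·(2)) / 5 = -15/5 = -3
  S[V,V] = ((0)·(0) + (-1)·(-1) + (-2)·(-2) + (-2)·(-2) + (3)·(3) + (2)·(2)) / 5 = 22/5 = 4.4

S is symmetric (S[j,i] = S[i,j]). Assembling:

S = [[3.2, -3],
 [-3, 4.4]]


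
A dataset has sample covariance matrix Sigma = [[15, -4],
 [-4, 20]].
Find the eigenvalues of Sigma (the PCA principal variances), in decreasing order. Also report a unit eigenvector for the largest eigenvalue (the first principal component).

Step 1 — characteristic polynomial of 2×2 Sigma:
  det(Sigma - λI) = λ² - trace · λ + det = 0.
  trace = 15 + 20 = 35, det = 15·20 - (-4)² = 284.
Step 2 — discriminant:
  Δ = trace² - 4·det = 1225 - 1136 = 89.
Step 3 — eigenvalues:
  λ = (trace ± √Δ)/2 = (35 ± 9.434)/2,
  λ_1 = 22.217,  λ_2 = 12.783.

Step 4 — unit eigenvector for λ_1: solve (Sigma - λ_1 I)v = 0. First row:
  (15 - 22.217)·v_x + (-4)·v_y = 0, i.e. (-7.217)·v_x + (-4)·v_y = 0,
  so v ∝ (b, λ_1 - a) = (-4, 7.217); multiply by -1 so the first entry is positive: u = (4, -7.217).
  ||u|| = √((4)² + (-7.217)²) = √(68.085) ≈ 8.2514,
  v_1 = u/||u|| ≈ (0.4848, -0.8746) (||v_1|| = 1).

λ_1 = 22.217,  λ_2 = 12.783;  v_1 ≈ (0.4848, -0.8746)


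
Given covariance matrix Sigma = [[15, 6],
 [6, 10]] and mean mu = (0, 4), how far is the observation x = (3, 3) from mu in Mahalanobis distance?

Step 1 — centre the observation: (x - mu) = (3, -1).

Step 2 — invert Sigma. det(Sigma) = 15·10 - (6)² = 114.
  Sigma^{-1} = (1/det) · [[d, -b], [-b, a]] = [[0.0877, -0.0526],
 [-0.0526, 0.1316]].

Step 3 — form the quadratic (x - mu)^T · Sigma^{-1} · (x - mu):
  Sigma^{-1} · (x - mu) = (0.3158, -0.2895).
  (x - mu)^T · [Sigma^{-1} · (x - mu)] = (3)·(0.3158) + (-1)·(-0.2895) = 1.2368.

Step 4 — take square root: d = √(1.2368) ≈ 1.1121.

d(x, mu) = √(1.2368) ≈ 1.1121


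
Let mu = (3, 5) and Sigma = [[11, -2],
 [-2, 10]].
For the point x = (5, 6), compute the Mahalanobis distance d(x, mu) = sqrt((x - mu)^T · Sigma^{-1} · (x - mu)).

Step 1 — centre the observation: (x - mu) = (2, 1).

Step 2 — invert Sigma. det(Sigma) = 11·10 - (-2)² = 106.
  Sigma^{-1} = (1/det) · [[d, -b], [-b, a]] = [[0.0943, 0.0189],
 [0.0189, 0.1038]].

Step 3 — form the quadratic (x - mu)^T · Sigma^{-1} · (x - mu):
  Sigma^{-1} · (x - mu) = (0.2075, 0.1415).
  (x - mu)^T · [Sigma^{-1} · (x - mu)] = (2)·(0.2075) + (1)·(0.1415) = 0.5566.

Step 4 — take square root: d = √(0.5566) ≈ 0.7461.

d(x, mu) = √(0.5566) ≈ 0.7461


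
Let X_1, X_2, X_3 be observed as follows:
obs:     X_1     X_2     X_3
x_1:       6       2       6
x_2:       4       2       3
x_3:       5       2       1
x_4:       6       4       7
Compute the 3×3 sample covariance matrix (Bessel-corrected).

Step 1 — column means:
  mean(X_1) = (6 + 4 + 5 + 6) / 4 = 21/4 = 5.25
  mean(X_2) = (2 + 2 + 2 + 4) / 4 = 10/4 = 2.5
  mean(X_3) = (6 + 3 + 1 + 7) / 4 = 17/4 = 4.25

Step 2 — sample covariance S[i,j] = (1/(n-1)) · Σ_k (x_{k,i} - mean_i) · (x_{k,j} - mean_j), with n-1 = 3.
  S[X_1,X_1] = ((0.75)·(0.75) + (-1.25)·(-1.25) + (-0.25)·(-0.25) + (0.75)·(0.75)) / 3 = 2.75/3 = 0.9167
  S[X_1,X_2] = ((0.75)·(-0.5) + (-1.25)·(-0.5) + (-0.25)·(-0.5) + (0.75)·(1.5)) / 3 = 1.5/3 = 0.5
  S[X_1,X_3] = ((0.75)·(1.75) + (-1.25)·(-1.25) + (-0.25)·(-3.25) + (0.75)·(2.75)) / 3 = 5.75/3 = 1.9167
  S[X_2,X_2] = ((-0.5)·(-0.5) + (-0.5)·(-0.5) + (-0.5)·(-0.5) + (1.5)·(1.5)) / 3 = 3/3 = 1
  S[X_2,X_3] = ((-0.5)·(1.75) + (-0.5)·(-1.25) + (-0.5)·(-3.25) + (1.5)·(2.75)) / 3 = 5.5/3 = 1.8333
  S[X_3,X_3] = ((1.75)·(1.75) + (-1.25)·(-1.25) + (-3.25)·(-3.25) + (2.75)·(2.75)) / 3 = 22.75/3 = 7.5833

S is symmetric (S[j,i] = S[i,j]). Assembling:

S = [[0.9167, 0.5, 1.9167],
 [0.5, 1, 1.8333],
 [1.9167, 1.8333, 7.5833]]


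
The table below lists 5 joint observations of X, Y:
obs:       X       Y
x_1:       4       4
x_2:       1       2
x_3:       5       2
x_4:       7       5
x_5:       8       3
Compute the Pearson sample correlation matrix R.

Step 1 — column means:
  mean(X) = (4 + 1 + 5 + 7 + 8) / 5 = 25/5 = 5
  mean(Y) = (4 + 2 + 2 + 5 + 3) / 5 = 16/5 = 3.2

Step 2 — sample variances and covariances s[i,j] = (1/(n-1)) · Σ_k (x_{k,i} - mean_i) · (x_{k,j} - mean_j), with n-1 = 4:
  s[X,X] = ((-1)·(-1) + (-4)·(-4) + (0)·(0) + (2)·(2) + (3)·(3)) / 4 = 30/4 = 7.5
  s[X,Y] = ((-1)·(0.8) + (-4)·(-1.2) + (0)·(-1.2) + (2)·(1.8) + (3)·(-0.2)) / 4 = 7/4 = 1.75
  s[Y,Y] = ((0.8)·(0.8) + (-1.2)·(-1.2) + (-1.2)·(-1.2) + (1.8)·(1.8) + (-0.2)·(-0.2)) / 4 = 6.8/4 = 1.7
  Sample standard deviations s_i = √(s[i,i]):
  s(X) = √(7.5) = 2.7386
  s(Y) = √(1.7) = 1.3038

Step 3 — r_{ij} = s_{ij} / (s_i · s_j):
  r[X,X] = 1 (diagonal).
  r[X,Y] = 1.75 / (2.7386 · 1.3038) = 1.75 / 3.5707 = 0.4901
  r[Y,Y] = 1 (diagonal).

R is symmetric with unit diagonal. Assembling:

R = [[1, 0.4901],
 [0.4901, 1]]


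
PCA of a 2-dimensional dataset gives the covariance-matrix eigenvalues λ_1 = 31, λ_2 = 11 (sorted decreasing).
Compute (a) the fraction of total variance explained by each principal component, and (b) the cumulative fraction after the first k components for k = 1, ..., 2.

Step 1 — total variance = trace(Sigma) = Σ λ_i = 31 + 11 = 42.

Step 2 — fraction explained by component i = λ_i / Σ λ:
  PC1: 31/42 = 0.7381
  PC2: 11/42 = 0.2619

Step 3 — cumulative fraction after k components = (λ_1 + ... + λ_k) / Σ λ:
  k = 1: 31/42 = 0.7381
  k = 2: (31 + 11)/42 = 42/42 = 1

Summary (fraction, with percent):

explained: PC1 0.7381 (73.81%), PC2 0.2619 (26.19%);  cumulative: 0.7381, 1


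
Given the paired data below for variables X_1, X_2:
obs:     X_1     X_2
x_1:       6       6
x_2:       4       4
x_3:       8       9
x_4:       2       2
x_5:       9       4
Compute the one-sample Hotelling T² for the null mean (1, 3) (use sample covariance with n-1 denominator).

Step 1 — sample mean vector:
  mean(X_1) = (6 + 4 + 8 + 2 + 9) / 5 = 29/5 = 5.8
  mean(X_2) = (6 + 4 + 9 + 2 + 4) / 5 = 25/5 = 5
  x̄ = (5.8, 5),  deviation x̄ - mu_0 = (5.8, 5) - (1, 3) = (4.8, 2).

Step 2 — sample covariance matrix, S[i,j] = (1/(n-1)) · Σ_k (x_{k,i} - mean_i) · (x_{k,j} - mean_j), divisor n-1 = 4:
  S[X_1,X_1] = ((0.2)·(0.2) + (-1.8)·(-1.8) + (2.2)·(2.2) + (-3.8)·(-3.8) + (3.2)·(3.2)) / 4 = 32.8/4 = 8.2
  S[X_1,X_2] = ((0.2)·(1) + (-1.8)·(-1) + (2.2)·(4) + (-3.8)·(-3) + (3.2)·(-1)) / 4 = 19/4 = 4.75
  S[X_2,X_2] = ((1)·(1) + (-1)·(-1) + (4)·(4) + (-3)·(-3) + (-1)·(-1)) / 4 = 28/4 = 7
  S = [[8.2, 4.75],
 [4.75, 7]].

Step 3 — invert S. det(S) = 8.2·7 - (4.75)² = 34.8375.
  S^{-1} = (1/det) · [[d, -b], [-b, a]] = [[0.2009, -0.1363],
 [-0.1363, 0.2354]].

Step 4 — quadratic form (x̄ - mu_0)^T · S^{-1} · (x̄ - mu_0):
  S^{-1} · (x̄ - mu_0) = (0.6918, -0.1837),
  (x̄ - mu_0)^T · [...] = (4.8)·(0.6918) + (2)·(-0.1837) = 2.9531.

Step 5 — scale by n: T² = 5 · 2.9531 = 14.7657.

T² ≈ 14.7657


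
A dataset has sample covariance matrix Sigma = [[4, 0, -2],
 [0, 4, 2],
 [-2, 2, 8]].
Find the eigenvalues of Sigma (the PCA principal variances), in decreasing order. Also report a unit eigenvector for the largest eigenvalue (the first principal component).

Step 1 — characteristic polynomial p(λ) = det(λI - Sigma) = λ³ - tr·λ² + c_1·λ - det, where tr = trace, c_1 = sum of the principal 2×2 minors, det = det(Sigma):
  tr = 4 + 4 + 8 = 16,
  c_1 = (4·4 - (0)²) + (4·8 - (-2)²) + (4·8 - (2)²) = 16 + 28 + 28 = 72,
  det = 4·(4·8 - (2)²) - (0)·((0)·8 - (2)·(-2)) + (-2)·((0)·(2) - 4·(-2)) = 4·(28) - (0)·(4) + (-2)·(8) = 96.
  So p(λ) = λ³ - 16λ² + 72λ - 96.
Step 2 — look for an integer root (rational root theorem: any rational root is an integer divisor of 96). Testing λ = 4:
  p(4) = 64 - 256 + 288 - 96 = 0  ✓
  Dividing out (λ - 4): p(λ) = (λ - 4)(λ² - 12λ + 24).
Step 3 — remaining eigenvalues from the quadratic λ² - 12λ + 24 = 0:
  Δ = 12² - 4·24 = 144 - 96 = 48,  λ = (12 ± √48)/2 = (12 ± 6.9282)/2 ≈ 9.4641 or 2.5359.
  Sorted: λ_1 = 9.4641,  λ_2 = 4,  λ_3 = 2.5359  (check: sum = 16 = tr ✓).

Step 4 — unit eigenvector for λ_1 ≈ 9.4641: v spans the null space of (Sigma - λ_1 I), whose rows are
  r_1 = (-5.4641, 0, -2),  r_2 = (0, -5.4641, 2),  r_3 = (-2, 2, -1.4641).
  v is orthogonal to every row, so take v ∝ r_1 × r_2 = ((0)·(2) - (-2)·(-5.4641), (-2)·(0) - (-5.4641)·(2), (-5.4641)·(-5.4641) - (0)·(0)) ≈ (-10.9282, 10.9282, 29.8564).
  Rescale (multiply by -1 so the first nonzero entry is positive): u = (10.9282, -10.9282, -29.8564).
  ||u|| = √((10.9282)² + (-10.9282)² + (-29.8564)²) = √(1130.2563) ≈ 33.6193,  v_1 = u/||u|| ≈ (0.3251, -0.3251, -0.8881) (||v_1|| = 1).

λ_1 = 9.4641,  λ_2 = 4,  λ_3 = 2.5359;  v_1 ≈ (0.3251, -0.3251, -0.8881)


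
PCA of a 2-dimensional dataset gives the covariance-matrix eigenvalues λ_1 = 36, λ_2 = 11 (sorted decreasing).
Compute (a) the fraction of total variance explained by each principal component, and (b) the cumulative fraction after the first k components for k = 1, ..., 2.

Step 1 — total variance = trace(Sigma) = Σ λ_i = 36 + 11 = 47.

Step 2 — fraction explained by component i = λ_i / Σ λ:
  PC1: 36/47 = 0.766
  PC2: 11/47 = 0.234

Step 3 — cumulative fraction after k components = (λ_1 + ... + λ_k) / Σ λ:
  k = 1: 36/47 = 0.766
  k = 2: (36 + 11)/47 = 47/47 = 1

Summary (fraction, with percent):

explained: PC1 0.766 (76.6%), PC2 0.234 (23.4%);  cumulative: 0.766, 1


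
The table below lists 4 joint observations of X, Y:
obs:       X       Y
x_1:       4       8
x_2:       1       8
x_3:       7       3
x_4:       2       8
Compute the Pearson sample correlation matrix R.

Step 1 — column means:
  mean(X) = (4 + 1 + 7 + 2) / 4 = 14/4 = 3.5
  mean(Y) = (8 + 8 + 3 + 8) / 4 = 27/4 = 6.75

Step 2 — sample variances and covariances s[i,j] = (1/(n-1)) · Σ_k (x_{k,i} - mean_i) · (x_{k,j} - mean_j), with n-1 = 3:
  s[X,X] = ((0.5)·(0.5) + (-2.5)·(-2.5) + (3.5)·(3.5) + (-1.5)·(-1.5)) / 3 = 21/3 = 7
  s[X,Y] = ((0.5)·(1.25) + (-2.5)·(1.25) + (3.5)·(-3.75) + (-1.5)·(1.25)) / 3 = -17.5/3 = -5.8333
  s[Y,Y] = ((1.25)·(1.25) + (1.25)·(1.25) + (-3.75)·(-3.75) + (1.25)·(1.25)) / 3 = 18.75/3 = 6.25
  Sample standard deviations s_i = √(s[i,i]):
  s(X) = √(7) = 2.6458
  s(Y) = √(6.25) = 2.5

Step 3 — r_{ij} = s_{ij} / (s_i · s_j):
  r[X,X] = 1 (diagonal).
  r[X,Y] = -5.8333 / (2.6458 · 2.5) = -5.8333 / 6.6144 = -0.8819
  r[Y,Y] = 1 (diagonal).

R is symmetric with unit diagonal. Assembling:

R = [[1, -0.8819],
 [-0.8819, 1]]


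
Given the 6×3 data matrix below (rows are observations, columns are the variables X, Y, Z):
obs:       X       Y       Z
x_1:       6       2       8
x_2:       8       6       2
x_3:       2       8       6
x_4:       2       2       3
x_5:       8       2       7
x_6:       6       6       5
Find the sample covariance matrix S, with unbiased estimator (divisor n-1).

Step 1 — column means:
  mean(X) = (6 + 8 + 2 + 2 + 8 + 6) / 6 = 32/6 = 5.3333
  mean(Y) = (2 + 6 + 8 + 2 + 2 + 6) / 6 = 26/6 = 4.3333
  mean(Z) = (8 + 2 + 6 + 3 + 7 + 5) / 6 = 31/6 = 5.1667

Step 2 — sample covariance S[i,j] = (1/(n-1)) · Σ_k (x_{k,i} - mean_i) · (x_{k,j} - mean_j), with n-1 = 5.
  S[X,X] = ((0.6667)·(0.6667) + (2.6667)·(2.6667) + (-3.3333)·(-3.3333) + (-3.3333)·(-3.3333) + (2.6667)·(2.6667) + (0.6667)·(0.6667)) / 5 = 37.3333/5 = 7.4667
  S[X,Y] = ((0.6667)·(-2.3333) + (2.6667)·(1.6667) + (-3.3333)·(3.6667) + (-3.3333)·(-2.3333) + (2.6667)·(-2.3333) + (0.6667)·(1.6667)) / 5 = -6.6667/5 = -1.3333
  S[X,Z] = ((0.6667)·(2.8333) + (2.6667)·(-3.1667) + (-3.3333)·(0.8333) + (-3.3333)·(-2.1667) + (2.6667)·(1.8333) + (0.6667)·(-0.1667)) / 5 = 2.6667/5 = 0.5333
  S[Y,Y] = ((-2.3333)·(-2.3333) + (1.6667)·(1.6667) + (3.6667)·(3.6667) + (-2.3333)·(-2.3333) + (-2.3333)·(-2.3333) + (1.6667)·(1.6667)) / 5 = 35.3333/5 = 7.0667
  S[Y,Z] = ((-2.3333)·(2.8333) + (1.6667)·(-3.1667) + (3.6667)·(0.8333) + (-2.3333)·(-2.1667) + (-2.3333)·(1.8333) + (1.6667)·(-0.1667)) / 5 = -8.3333/5 = -1.6667
  S[Z,Z] = ((2.8333)·(2.8333) + (-3.1667)·(-3.1667) + (0.8333)·(0.8333) + (-2.1667)·(-2.1667) + (1.8333)·(1.8333) + (-0.1667)·(-0.1667)) / 5 = 26.8333/5 = 5.3667

S is symmetric (S[j,i] = S[i,j]). Assembling:

S = [[7.4667, -1.3333, 0.5333],
 [-1.3333, 7.0667, -1.6667],
 [0.5333, -1.6667, 5.3667]]


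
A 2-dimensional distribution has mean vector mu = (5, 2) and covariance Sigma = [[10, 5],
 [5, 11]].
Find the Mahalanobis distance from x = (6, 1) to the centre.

Step 1 — centre the observation: (x - mu) = (1, -1).

Step 2 — invert Sigma. det(Sigma) = 10·11 - (5)² = 85.
  Sigma^{-1} = (1/det) · [[d, -b], [-b, a]] = [[0.1294, -0.0588],
 [-0.0588, 0.1176]].

Step 3 — form the quadratic (x - mu)^T · Sigma^{-1} · (x - mu):
  Sigma^{-1} · (x - mu) = (0.1882, -0.1765).
  (x - mu)^T · [Sigma^{-1} · (x - mu)] = (1)·(0.1882) + (-1)·(-0.1765) = 0.3647.

Step 4 — take square root: d = √(0.3647) ≈ 0.6039.

d(x, mu) = √(0.3647) ≈ 0.6039


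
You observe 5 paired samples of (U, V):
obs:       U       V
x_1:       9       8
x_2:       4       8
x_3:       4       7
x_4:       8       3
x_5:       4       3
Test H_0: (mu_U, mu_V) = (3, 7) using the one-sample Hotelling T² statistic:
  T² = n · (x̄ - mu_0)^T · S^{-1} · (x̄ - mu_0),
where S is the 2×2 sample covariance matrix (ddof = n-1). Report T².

Step 1 — sample mean vector:
  mean(U) = (9 + 4 + 4 + 8 + 4) / 5 = 29/5 = 5.8
  mean(V) = (8 + 8 + 7 + 3 + 3) / 5 = 29/5 = 5.8
  x̄ = (5.8, 5.8),  deviation x̄ - mu_0 = (5.8, 5.8) - (3, 7) = (2.8, -1.2).

Step 2 — sample covariance matrix, S[i,j] = (1/(n-1)) · Σ_k (x_{k,i} - mean_i) · (x_{k,j} - mean_j), divisor n-1 = 4:
  S[U,U] = ((3.2)·(3.2) + (-1.8)·(-1.8) + (-1.8)·(-1.8) + (2.2)·(2.2) + (-1.8)·(-1.8)) / 4 = 24.8/4 = 6.2
  S[U,V] = ((3.2)·(2.2) + (-1.8)·(2.2) + (-1.8)·(1.2) + (2.2)·(-2.8) + (-1.8)·(-2.8)) / 4 = -0.2/4 = -0.05
  S[V,V] = ((2.2)·(2.2) + (2.2)·(2.2) + (1.2)·(1.2) + (-2.8)·(-2.8) + (-2.8)·(-2.8)) / 4 = 26.8/4 = 6.7
  S = [[6.2, -0.05],
 [-0.05, 6.7]].

Step 3 — invert S. det(S) = 6.2·6.7 - (-0.05)² = 41.5375.
  S^{-1} = (1/det) · [[d, -b], [-b, a]] = [[0.1613, 0.0012],
 [0.0012, 0.1493]].

Step 4 — quadratic form (x̄ - mu_0)^T · S^{-1} · (x̄ - mu_0):
  S^{-1} · (x̄ - mu_0) = (0.4502, -0.1757),
  (x̄ - mu_0)^T · [...] = (2.8)·(0.4502) + (-1.2)·(-0.1757) = 1.4714.

Step 5 — scale by n: T² = 5 · 1.4714 = 7.3572.

T² ≈ 7.3572


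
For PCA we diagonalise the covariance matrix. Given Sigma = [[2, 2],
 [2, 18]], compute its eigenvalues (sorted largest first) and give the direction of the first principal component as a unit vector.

Step 1 — characteristic polynomial of 2×2 Sigma:
  det(Sigma - λI) = λ² - trace · λ + det = 0.
  trace = 2 + 18 = 20, det = 2·18 - (2)² = 32.
Step 2 — discriminant:
  Δ = trace² - 4·det = 400 - 128 = 272.
Step 3 — eigenvalues:
  λ = (trace ± √Δ)/2 = (20 ± 16.4924)/2,
  λ_1 = 18.2462,  λ_2 = 1.7538.

Step 4 — unit eigenvector for λ_1: solve (Sigma - λ_1 I)v = 0. First row:
  (2 - 18.2462)·v_x + (2)·v_y = 0, i.e. (-16.2462)·v_x + (2)·v_y = 0,
  so v ∝ (b, λ_1 - a) = (2, 16.2462) = u.
  ||u|| = √((2)² + (16.2462)²) = √(267.9394) ≈ 16.3689,
  v_1 = u/||u|| ≈ (0.1222, 0.9925) (||v_1|| = 1).

λ_1 = 18.2462,  λ_2 = 1.7538;  v_1 ≈ (0.1222, 0.9925)


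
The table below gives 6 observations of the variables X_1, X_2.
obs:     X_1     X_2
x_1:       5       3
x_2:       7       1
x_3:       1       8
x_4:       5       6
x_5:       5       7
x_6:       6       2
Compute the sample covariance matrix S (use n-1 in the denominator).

Step 1 — column means:
  mean(X_1) = (5 + 7 + 1 + 5 + 5 + 6) / 6 = 29/6 = 4.8333
  mean(X_2) = (3 + 1 + 8 + 6 + 7 + 2) / 6 = 27/6 = 4.5

Step 2 — sample covariance S[i,j] = (1/(n-1)) · Σ_k (x_{k,i} - mean_i) · (x_{k,j} - mean_j), with n-1 = 5.
  S[X_1,X_1] = ((0.1667)·(0.1667) + (2.1667)·(2.1667) + (-3.8333)·(-3.8333) + (0.1667)·(0.1667) + (0.1667)·(0.1667) + (1.1667)·(1.1667)) / 5 = 20.8333/5 = 4.1667
  S[X_1,X_2] = ((0.1667)·(-1.5) + (2.1667)·(-3.5) + (-3.8333)·(3.5) + (0.1667)·(1.5) + (0.1667)·(2.5) + (1.1667)·(-2.5)) / 5 = -23.5/5 = -4.7
  S[X_2,X_2] = ((-1.5)·(-1.5) + (-3.5)·(-3.5) + (3.5)·(3.5) + (1.5)·(1.5) + (2.5)·(2.5) + (-2.5)·(-2.5)) / 5 = 41.5/5 = 8.3

S is symmetric (S[j,i] = S[i,j]). Assembling:

S = [[4.1667, -4.7],
 [-4.7, 8.3]]


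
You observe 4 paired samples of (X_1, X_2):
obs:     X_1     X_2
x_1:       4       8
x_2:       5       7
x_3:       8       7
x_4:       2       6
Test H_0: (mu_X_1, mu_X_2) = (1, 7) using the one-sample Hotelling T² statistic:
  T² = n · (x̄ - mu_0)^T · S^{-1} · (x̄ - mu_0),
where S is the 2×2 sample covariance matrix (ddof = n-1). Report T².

Step 1 — sample mean vector:
  mean(X_1) = (4 + 5 + 8 + 2) / 4 = 19/4 = 4.75
  mean(X_2) = (8 + 7 + 7 + 6) / 4 = 28/4 = 7
  x̄ = (4.75, 7),  deviation x̄ - mu_0 = (4.75, 7) - (1, 7) = (3.75, 0).

Step 2 — sample covariance matrix, S[i,j] = (1/(n-1)) · Σ_k (x_{k,i} - mean_i) · (x_{k,j} - mean_j), divisor n-1 = 3:
  S[X_1,X_1] = ((-0.75)·(-0.75) + (0.25)·(0.25) + (3.25)·(3.25) + (-2.75)·(-2.75)) / 3 = 18.75/3 = 6.25
  S[X_1,X_2] = ((-0.75)·(1) + (0.25)·(0) + (3.25)·(0) + (-2.75)·(-1)) / 3 = 2/3 = 0.6667
  S[X_2,X_2] = ((1)·(1) + (0)·(0) + (0)·(0) + (-1)·(-1)) / 3 = 2/3 = 0.6667
  S = [[6.25, 0.6667],
 [0.6667, 0.6667]].

Step 3 — invert S. det(S) = 6.25·0.6667 - (0.6667)² = 3.7222.
  S^{-1} = (1/det) · [[d, -b], [-b, a]] = [[0.1791, -0.1791],
 [-0.1791, 1.6791]].

Step 4 — quadratic form (x̄ - mu_0)^T · S^{-1} · (x̄ - mu_0):
  S^{-1} · (x̄ - mu_0) = (0.6716, -0.6716),
  (x̄ - mu_0)^T · [...] = (3.75)·(0.6716) + (0)·(-0.6716) = 2.5187.

Step 5 — scale by n: T² = 4 · 2.5187 = 10.0746.

T² ≈ 10.0746


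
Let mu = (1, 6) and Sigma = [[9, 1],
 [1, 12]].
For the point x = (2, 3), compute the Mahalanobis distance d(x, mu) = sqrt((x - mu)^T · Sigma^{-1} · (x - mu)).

Step 1 — centre the observation: (x - mu) = (1, -3).

Step 2 — invert Sigma. det(Sigma) = 9·12 - (1)² = 107.
  Sigma^{-1} = (1/det) · [[d, -b], [-b, a]] = [[0.1121, -0.0093],
 [-0.0093, 0.0841]].

Step 3 — form the quadratic (x - mu)^T · Sigma^{-1} · (x - mu):
  Sigma^{-1} · (x - mu) = (0.1402, -0.2617).
  (x - mu)^T · [Sigma^{-1} · (x - mu)] = (1)·(0.1402) + (-3)·(-0.2617) = 0.9252.

Step 4 — take square root: d = √(0.9252) ≈ 0.9619.

d(x, mu) = √(0.9252) ≈ 0.9619


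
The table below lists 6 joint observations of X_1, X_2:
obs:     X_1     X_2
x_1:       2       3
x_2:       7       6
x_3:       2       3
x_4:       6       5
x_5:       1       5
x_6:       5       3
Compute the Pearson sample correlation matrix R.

Step 1 — column means:
  mean(X_1) = (2 + 7 + 2 + 6 + 1 + 5) / 6 = 23/6 = 3.8333
  mean(X_2) = (3 + 6 + 3 + 5 + 5 + 3) / 6 = 25/6 = 4.1667

Step 2 — sample variances and covariances s[i,j] = (1/(n-1)) · Σ_k (x_{k,i} - mean_i) · (x_{k,j} - mean_j), with n-1 = 5:
  s[X_1,X_1] = ((-1.8333)·(-1.8333) + (3.1667)·(3.1667) + (-1.8333)·(-1.8333) + (2.1667)·(2.1667) + (-2.8333)·(-2.8333) + (1.1667)·(1.1667)) / 5 = 30.8333/5 = 6.1667
  s[X_1,X_2] = ((-1.8333)·(-1.1667) + (3.1667)·(1.8333) + (-1.8333)·(-1.1667) + (2.1667)·(0.8333) + (-2.8333)·(0.8333) + (1.1667)·(-1.1667)) / 5 = 8.1667/5 = 1.6333
  s[X_2,X_2] = ((-1.1667)·(-1.1667) + (1.8333)·(1.8333) + (-1.1667)·(-1.1667) + (0.8333)·(0.8333) + (0.8333)·(0.8333) + (-1.1667)·(-1.1667)) / 5 = 8.8333/5 = 1.7667
  Sample standard deviations s_i = √(s[i,i]):
  s(X_1) = √(6.1667) = 2.4833
  s(X_2) = √(1.7667) = 1.3292

Step 3 — r_{ij} = s_{ij} / (s_i · s_j):
  r[X_1,X_1] = 1 (diagonal).
  r[X_1,X_2] = 1.6333 / (2.4833 · 1.3292) = 1.6333 / 3.3007 = 0.4948
  r[X_2,X_2] = 1 (diagonal).

R is symmetric with unit diagonal. Assembling:

R = [[1, 0.4948],
 [0.4948, 1]]


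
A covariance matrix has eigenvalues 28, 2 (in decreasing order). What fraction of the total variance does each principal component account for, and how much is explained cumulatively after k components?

Step 1 — total variance = trace(Sigma) = Σ λ_i = 28 + 2 = 30.

Step 2 — fraction explained by component i = λ_i / Σ λ:
  PC1: 28/30 = 0.9333
  PC2: 2/30 = 0.0667

Step 3 — cumulative fraction after k components = (λ_1 + ... + λ_k) / Σ λ:
  k = 1: 28/30 = 0.9333
  k = 2: (28 + 2)/30 = 30/30 = 1

Summary (fraction, with percent):

explained: PC1 0.9333 (93.33%), PC2 0.0667 (6.67%);  cumulative: 0.9333, 1


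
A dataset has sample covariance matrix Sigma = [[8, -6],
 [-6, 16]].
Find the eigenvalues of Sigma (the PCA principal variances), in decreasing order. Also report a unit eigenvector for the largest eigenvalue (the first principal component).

Step 1 — characteristic polynomial of 2×2 Sigma:
  det(Sigma - λI) = λ² - trace · λ + det = 0.
  trace = 8 + 16 = 24, det = 8·16 - (-6)² = 92.
Step 2 — discriminant:
  Δ = trace² - 4·det = 576 - 368 = 208.
Step 3 — eigenvalues:
  λ = (trace ± √Δ)/2 = (24 ± 14.4222)/2,
  λ_1 = 19.2111,  λ_2 = 4.7889.

Step 4 — unit eigenvector for λ_1: solve (Sigma - λ_1 I)v = 0. First row:
  (8 - 19.2111)·v_x + (-6)·v_y = 0, i.e. (-11.2111)·v_x + (-6)·v_y = 0,
  so v ∝ (b, λ_1 - a) = (-6, 11.2111); multiply by -1 so the first entry is positive: u = (6, -11.2111).
  ||u|| = √((6)² + (-11.2111)²) = √(161.6888) ≈ 12.7157,
  v_1 = u/||u|| ≈ (0.4719, -0.8817) (||v_1|| = 1).

λ_1 = 19.2111,  λ_2 = 4.7889;  v_1 ≈ (0.4719, -0.8817)


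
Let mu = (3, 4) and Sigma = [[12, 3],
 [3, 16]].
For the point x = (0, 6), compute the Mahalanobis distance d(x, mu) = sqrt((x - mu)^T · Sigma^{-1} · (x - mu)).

Step 1 — centre the observation: (x - mu) = (-3, 2).

Step 2 — invert Sigma. det(Sigma) = 12·16 - (3)² = 183.
  Sigma^{-1} = (1/det) · [[d, -b], [-b, a]] = [[0.0874, -0.0164],
 [-0.0164, 0.0656]].

Step 3 — form the quadratic (x - mu)^T · Sigma^{-1} · (x - mu):
  Sigma^{-1} · (x - mu) = (-0.2951, 0.1803).
  (x - mu)^T · [Sigma^{-1} · (x - mu)] = (-3)·(-0.2951) + (2)·(0.1803) = 1.2459.

Step 4 — take square root: d = √(1.2459) ≈ 1.1162.

d(x, mu) = √(1.2459) ≈ 1.1162


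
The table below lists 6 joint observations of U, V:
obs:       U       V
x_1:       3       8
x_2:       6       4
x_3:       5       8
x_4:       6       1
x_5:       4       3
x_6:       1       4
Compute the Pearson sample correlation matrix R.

Step 1 — column means:
  mean(U) = (3 + 6 + 5 + 6 + 4 + 1) / 6 = 25/6 = 4.1667
  mean(V) = (8 + 4 + 8 + 1 + 3 + 4) / 6 = 28/6 = 4.6667

Step 2 — sample variances and covariances s[i,j] = (1/(n-1)) · Σ_k (x_{k,i} - mean_i) · (x_{k,j} - mean_j), with n-1 = 5:
  s[U,U] = ((-1.1667)·(-1.1667) + (1.8333)·(1.8333) + (0.8333)·(0.8333) + (1.8333)·(1.8333) + (-0.1667)·(-0.1667) + (-3.1667)·(-3.1667)) / 5 = 18.8333/5 = 3.7667
  s[U,V] = ((-1.1667)·(3.3333) + (1.8333)·(-0.6667) + (0.8333)·(3.3333) + (1.8333)·(-3.6667) + (-0.1667)·(-1.6667) + (-3.1667)·(-0.6667)) / 5 = -6.6667/5 = -1.3333
  s[V,V] = ((3.3333)·(3.3333) + (-0.6667)·(-0.6667) + (3.3333)·(3.3333) + (-3.6667)·(-3.6667) + (-1.6667)·(-1.6667) + (-0.6667)·(-0.6667)) / 5 = 39.3333/5 = 7.8667
  Sample standard deviations s_i = √(s[i,i]):
  s(U) = √(3.7667) = 1.9408
  s(V) = √(7.8667) = 2.8048

Step 3 — r_{ij} = s_{ij} / (s_i · s_j):
  r[U,U] = 1 (diagonal).
  r[U,V] = -1.3333 / (1.9408 · 2.8048) = -1.3333 / 5.4434 = -0.2449
  r[V,V] = 1 (diagonal).

R is symmetric with unit diagonal. Assembling:

R = [[1, -0.2449],
 [-0.2449, 1]]
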